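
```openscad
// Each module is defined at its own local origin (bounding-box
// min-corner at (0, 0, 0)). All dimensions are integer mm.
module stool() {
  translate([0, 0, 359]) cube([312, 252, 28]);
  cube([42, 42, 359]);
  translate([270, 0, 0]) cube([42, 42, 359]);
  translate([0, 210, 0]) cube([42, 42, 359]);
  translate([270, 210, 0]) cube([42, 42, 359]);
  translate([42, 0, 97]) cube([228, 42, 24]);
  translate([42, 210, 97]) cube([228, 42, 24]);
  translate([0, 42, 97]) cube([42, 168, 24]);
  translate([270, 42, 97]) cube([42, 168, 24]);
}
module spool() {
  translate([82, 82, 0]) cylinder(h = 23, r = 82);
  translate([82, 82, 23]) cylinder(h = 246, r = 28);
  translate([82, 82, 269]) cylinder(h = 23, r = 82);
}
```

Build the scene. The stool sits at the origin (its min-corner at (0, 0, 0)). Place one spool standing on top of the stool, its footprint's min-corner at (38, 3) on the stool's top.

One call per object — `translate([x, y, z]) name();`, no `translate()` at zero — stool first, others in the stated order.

stool();
translate([38, 3, 387]) spool();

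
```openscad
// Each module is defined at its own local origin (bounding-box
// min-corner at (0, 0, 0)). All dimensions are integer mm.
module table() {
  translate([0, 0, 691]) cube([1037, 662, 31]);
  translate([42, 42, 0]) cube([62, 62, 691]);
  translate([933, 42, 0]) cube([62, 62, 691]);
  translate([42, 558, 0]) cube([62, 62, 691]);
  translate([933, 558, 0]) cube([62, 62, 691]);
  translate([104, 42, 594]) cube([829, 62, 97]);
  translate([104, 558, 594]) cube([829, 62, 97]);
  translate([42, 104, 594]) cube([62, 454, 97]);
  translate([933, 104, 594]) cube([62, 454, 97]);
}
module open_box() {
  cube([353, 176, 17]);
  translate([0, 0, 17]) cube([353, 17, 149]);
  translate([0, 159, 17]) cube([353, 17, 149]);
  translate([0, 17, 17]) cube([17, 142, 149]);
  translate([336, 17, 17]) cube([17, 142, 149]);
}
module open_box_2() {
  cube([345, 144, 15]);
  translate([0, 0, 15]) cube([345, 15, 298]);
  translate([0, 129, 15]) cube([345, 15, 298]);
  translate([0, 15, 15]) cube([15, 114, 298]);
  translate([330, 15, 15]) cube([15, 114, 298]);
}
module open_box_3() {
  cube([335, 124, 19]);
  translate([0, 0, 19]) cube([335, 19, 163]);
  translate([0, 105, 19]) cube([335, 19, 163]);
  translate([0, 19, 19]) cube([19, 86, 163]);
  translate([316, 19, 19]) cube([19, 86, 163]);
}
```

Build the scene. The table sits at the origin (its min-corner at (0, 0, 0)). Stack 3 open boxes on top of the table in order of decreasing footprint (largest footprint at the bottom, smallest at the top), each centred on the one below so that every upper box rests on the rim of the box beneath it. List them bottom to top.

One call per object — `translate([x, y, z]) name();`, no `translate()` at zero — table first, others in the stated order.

table();
translate([342, 243, 722]) open_box();
translate([346, 259, 888]) open_box_2();
translate([351, 269, 1201]) open_box_3();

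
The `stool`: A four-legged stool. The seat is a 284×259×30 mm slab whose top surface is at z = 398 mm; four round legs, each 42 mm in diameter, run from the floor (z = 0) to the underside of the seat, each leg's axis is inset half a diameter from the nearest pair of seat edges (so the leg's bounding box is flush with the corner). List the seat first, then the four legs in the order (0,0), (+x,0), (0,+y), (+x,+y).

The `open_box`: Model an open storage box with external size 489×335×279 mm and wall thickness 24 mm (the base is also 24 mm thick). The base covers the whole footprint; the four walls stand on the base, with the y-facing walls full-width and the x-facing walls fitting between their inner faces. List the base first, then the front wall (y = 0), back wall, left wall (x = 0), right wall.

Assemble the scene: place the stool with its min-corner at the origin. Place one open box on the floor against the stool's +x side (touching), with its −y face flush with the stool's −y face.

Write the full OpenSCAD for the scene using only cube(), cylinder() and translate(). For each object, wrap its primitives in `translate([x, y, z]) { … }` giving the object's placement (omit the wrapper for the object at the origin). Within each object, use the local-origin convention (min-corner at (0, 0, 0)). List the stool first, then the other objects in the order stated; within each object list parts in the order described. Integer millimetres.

translate([0, 0, 368]) cube([284, 259, 30]);
translate([21, 21, 0]) cylinder(h = 368, r = 21);
translate([263, 21, 0]) cylinder(h = 368, r = 21);
translate([21, 238, 0]) cylinder(h = 368, r = 21);
translate([263, 238, 0]) cylinder(h = 368, r = 21);
translate([284, 0, 0]) {
  cube([489, 335, 24]);
  translate([0, 0, 24]) cube([489, 24, 255]);
  translate([0, 311, 24]) cube([489, 24, 255]);
  translate([0, 24, 24]) cube([24, 287, 255]);
  translate([465, 24, 24]) cube([24, 287, 255]);
}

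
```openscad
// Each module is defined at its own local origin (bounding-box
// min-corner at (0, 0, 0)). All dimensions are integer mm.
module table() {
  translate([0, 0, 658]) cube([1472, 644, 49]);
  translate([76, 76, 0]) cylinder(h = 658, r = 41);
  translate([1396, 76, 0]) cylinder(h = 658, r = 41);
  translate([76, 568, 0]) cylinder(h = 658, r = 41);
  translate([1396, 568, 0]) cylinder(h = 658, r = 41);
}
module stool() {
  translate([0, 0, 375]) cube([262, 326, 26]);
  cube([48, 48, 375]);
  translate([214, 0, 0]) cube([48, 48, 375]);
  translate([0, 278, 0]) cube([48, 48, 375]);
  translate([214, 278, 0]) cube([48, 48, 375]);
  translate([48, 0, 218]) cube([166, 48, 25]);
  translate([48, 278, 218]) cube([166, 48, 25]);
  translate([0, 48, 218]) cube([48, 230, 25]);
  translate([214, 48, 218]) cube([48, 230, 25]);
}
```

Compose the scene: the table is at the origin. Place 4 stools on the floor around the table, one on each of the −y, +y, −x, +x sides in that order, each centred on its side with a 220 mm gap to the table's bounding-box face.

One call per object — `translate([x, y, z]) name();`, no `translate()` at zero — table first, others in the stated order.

table();
translate([605, -546, 0]) stool();
translate([605, 864, 0]) stool();
translate([-482, 159, 0]) stool();
translate([1692, 159, 0]) stool();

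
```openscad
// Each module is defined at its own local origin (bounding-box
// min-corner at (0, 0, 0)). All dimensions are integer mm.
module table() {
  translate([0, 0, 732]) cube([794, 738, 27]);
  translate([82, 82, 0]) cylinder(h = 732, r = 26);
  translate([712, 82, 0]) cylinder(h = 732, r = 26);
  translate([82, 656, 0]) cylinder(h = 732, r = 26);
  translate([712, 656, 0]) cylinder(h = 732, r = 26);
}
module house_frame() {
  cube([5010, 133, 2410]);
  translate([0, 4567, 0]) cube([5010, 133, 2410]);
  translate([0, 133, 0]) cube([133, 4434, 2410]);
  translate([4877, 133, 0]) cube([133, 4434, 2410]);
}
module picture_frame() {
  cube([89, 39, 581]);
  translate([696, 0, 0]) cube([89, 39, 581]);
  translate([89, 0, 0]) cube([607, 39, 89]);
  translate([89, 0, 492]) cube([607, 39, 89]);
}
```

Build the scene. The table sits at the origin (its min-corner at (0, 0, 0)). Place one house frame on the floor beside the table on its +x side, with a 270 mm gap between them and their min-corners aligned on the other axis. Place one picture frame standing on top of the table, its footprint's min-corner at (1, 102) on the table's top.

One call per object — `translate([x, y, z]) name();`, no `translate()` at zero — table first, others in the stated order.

table();
translate([1064, 0, 0]) house_frame();
translate([1, 102, 759]) picture_frame();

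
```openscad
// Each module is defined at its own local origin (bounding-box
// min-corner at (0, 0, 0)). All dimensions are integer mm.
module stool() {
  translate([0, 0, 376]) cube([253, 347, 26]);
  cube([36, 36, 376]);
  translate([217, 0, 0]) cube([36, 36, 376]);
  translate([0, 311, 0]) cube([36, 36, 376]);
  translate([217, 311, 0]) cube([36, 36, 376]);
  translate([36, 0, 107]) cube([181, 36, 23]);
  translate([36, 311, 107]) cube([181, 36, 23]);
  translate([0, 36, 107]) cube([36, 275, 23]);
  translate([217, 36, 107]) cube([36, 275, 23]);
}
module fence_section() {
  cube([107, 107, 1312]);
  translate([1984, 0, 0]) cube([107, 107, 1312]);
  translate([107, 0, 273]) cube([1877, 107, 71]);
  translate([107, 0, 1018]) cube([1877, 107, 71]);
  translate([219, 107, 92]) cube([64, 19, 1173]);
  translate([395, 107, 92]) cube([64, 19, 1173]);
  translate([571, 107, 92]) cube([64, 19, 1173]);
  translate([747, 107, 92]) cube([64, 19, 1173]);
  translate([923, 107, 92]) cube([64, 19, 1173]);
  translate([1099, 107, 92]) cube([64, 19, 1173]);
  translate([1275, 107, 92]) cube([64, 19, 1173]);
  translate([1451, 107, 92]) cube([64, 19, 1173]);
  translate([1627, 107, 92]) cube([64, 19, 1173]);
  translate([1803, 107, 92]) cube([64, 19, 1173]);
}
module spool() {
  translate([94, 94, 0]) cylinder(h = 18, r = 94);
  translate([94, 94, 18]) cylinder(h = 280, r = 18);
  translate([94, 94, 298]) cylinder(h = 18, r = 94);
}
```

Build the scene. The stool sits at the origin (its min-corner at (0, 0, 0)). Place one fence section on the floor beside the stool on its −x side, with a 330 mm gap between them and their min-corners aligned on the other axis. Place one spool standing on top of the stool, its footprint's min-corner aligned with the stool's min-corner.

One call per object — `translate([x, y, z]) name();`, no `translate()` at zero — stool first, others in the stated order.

stool();
translate([-2421, 0, 0]) fence_section();
translate([0, 0, 402]) spool();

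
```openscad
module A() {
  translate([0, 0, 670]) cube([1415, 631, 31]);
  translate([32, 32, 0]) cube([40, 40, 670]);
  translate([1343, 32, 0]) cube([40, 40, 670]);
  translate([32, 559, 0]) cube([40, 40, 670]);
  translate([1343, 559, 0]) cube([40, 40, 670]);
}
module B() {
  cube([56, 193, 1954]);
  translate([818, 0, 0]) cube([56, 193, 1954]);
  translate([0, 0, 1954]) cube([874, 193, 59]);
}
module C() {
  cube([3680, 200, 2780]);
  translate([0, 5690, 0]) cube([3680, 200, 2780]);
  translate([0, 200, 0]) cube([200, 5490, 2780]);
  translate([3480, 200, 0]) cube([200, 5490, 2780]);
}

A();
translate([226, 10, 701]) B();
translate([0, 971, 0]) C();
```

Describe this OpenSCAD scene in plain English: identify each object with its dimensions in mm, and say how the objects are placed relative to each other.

A is a rectangular dining table. The top is 1415×631×31 mm with its upper surface at z = 701 mm. It stands on four 40×40 mm square legs, each inset 32 mm from the nearest pair of top edges, running from the floor to the underside of the top.

B is a rectangular door frame: two vertical jambs of 56×193 mm section, 1954 mm tall, with a clear opening 762 mm wide between their inner faces. A header 59 mm tall and 193 mm deep lies on top of the jambs and spans the full outside width.

C is the wall frame of a small rectangular building: four walls, each 2780 mm tall and 200 mm thick, enclosing a footprint 3680 mm (x) by 5890 mm (y) outside-to-outside, with no floor or roof. The front and back walls (the −y and +y sides) span the full width; the two side walls fit between them.

The door frame is on top of the table. The house frame is on the floor beside the table on its +y side.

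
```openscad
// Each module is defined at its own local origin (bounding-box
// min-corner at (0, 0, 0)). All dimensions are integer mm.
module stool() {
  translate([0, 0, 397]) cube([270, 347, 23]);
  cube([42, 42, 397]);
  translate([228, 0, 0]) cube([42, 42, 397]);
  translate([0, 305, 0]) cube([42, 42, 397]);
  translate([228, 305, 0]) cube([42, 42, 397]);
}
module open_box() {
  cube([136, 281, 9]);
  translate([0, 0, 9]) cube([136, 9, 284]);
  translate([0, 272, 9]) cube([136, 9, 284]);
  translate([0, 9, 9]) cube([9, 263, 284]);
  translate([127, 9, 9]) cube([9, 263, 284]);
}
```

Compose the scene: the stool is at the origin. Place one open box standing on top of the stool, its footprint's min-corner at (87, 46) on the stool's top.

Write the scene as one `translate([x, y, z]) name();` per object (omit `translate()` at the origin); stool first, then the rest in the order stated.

stool();
translate([87, 46, 420]) open_box();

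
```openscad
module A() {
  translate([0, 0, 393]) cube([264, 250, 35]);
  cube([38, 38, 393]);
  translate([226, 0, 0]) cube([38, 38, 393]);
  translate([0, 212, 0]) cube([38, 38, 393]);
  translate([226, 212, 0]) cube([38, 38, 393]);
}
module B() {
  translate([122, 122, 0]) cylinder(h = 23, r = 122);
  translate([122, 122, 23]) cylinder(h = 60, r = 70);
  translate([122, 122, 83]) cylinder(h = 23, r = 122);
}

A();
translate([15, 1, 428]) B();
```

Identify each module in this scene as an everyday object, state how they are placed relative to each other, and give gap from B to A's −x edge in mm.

A is a stool. B is a spool. The spool is on top of the stool. The gap from the spool to the stool's −x edge is 15 mm.

The spool's min-x is at 15; the stool's min-x is 0; gap = 15 mm.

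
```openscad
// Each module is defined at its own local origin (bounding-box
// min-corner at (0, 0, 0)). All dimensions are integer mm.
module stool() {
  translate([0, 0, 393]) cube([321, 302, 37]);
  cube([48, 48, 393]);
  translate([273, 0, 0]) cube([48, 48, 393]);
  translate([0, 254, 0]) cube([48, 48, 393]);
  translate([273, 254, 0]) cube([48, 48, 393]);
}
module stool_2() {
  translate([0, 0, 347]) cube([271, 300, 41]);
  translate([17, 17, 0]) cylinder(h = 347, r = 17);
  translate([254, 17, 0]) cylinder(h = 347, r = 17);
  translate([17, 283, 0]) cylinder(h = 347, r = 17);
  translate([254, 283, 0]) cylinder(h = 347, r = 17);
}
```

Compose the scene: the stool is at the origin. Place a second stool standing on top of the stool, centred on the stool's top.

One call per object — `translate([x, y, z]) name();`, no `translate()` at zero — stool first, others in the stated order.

stool();
translate([25, 1, 430]) stool_2();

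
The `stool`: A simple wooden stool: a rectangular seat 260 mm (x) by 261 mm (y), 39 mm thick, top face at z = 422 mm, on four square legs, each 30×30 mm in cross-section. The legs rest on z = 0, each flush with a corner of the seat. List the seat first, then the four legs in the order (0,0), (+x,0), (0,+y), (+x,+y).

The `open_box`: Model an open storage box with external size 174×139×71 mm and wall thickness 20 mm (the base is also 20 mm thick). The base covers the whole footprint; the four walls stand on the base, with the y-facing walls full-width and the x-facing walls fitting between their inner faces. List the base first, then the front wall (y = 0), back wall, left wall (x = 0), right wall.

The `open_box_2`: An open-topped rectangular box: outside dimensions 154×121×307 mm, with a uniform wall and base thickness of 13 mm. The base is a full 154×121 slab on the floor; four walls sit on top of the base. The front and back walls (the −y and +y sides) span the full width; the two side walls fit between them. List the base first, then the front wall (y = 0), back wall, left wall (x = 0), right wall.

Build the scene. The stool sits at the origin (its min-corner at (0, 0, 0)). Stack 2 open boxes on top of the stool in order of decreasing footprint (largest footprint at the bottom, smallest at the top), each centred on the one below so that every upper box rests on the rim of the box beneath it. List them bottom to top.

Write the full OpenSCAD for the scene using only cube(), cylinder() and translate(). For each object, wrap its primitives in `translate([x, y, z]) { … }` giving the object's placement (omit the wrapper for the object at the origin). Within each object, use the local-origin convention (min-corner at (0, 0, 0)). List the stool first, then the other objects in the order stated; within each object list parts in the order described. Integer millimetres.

translate([0, 0, 383]) cube([260, 261, 39]);
cube([30, 30, 383]);
translate([230, 0, 0]) cube([30, 30, 383]);
translate([0, 231, 0]) cube([30, 30, 383]);
translate([230, 231, 0]) cube([30, 30, 383]);
translate([43, 61, 422]) {
  cube([174, 139, 20]);
  translate([0, 0, 20]) cube([174, 20, 51]);
  translate([0, 119, 20]) cube([174, 20, 51]);
  translate([0, 20, 20]) cube([20, 99, 51]);
  translate([154, 20, 20]) cube([20, 99, 51]);
}
translate([53, 70, 493]) {
  cube([154, 121, 13]);
  translate([0, 0, 13]) cube([154, 13, 294]);
  translate([0, 108, 13]) cube([154, 13, 294]);
  translate([0, 13, 13]) cube([13, 95, 294]);
  translate([141, 13, 13]) cube([13, 95, 294]);
}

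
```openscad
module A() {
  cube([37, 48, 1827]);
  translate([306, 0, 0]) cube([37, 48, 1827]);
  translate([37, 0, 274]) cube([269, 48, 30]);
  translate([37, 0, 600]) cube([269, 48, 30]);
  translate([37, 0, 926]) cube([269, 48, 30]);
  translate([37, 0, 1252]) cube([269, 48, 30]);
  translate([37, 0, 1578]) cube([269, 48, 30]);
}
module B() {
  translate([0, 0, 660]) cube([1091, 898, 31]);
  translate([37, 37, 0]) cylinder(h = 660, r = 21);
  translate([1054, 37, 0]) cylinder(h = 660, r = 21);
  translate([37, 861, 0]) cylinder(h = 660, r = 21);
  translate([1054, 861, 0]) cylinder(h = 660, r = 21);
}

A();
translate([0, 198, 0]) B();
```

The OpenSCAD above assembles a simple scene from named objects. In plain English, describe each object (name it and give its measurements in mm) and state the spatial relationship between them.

A is a wooden ladder with two side rails of 37×48 mm section and 1827 mm height, set 343 mm apart overall. Between them run 5 rectangular rungs (48 mm deep, 30 mm thick), front faces flush with the rails' −y face. The bottom of the first rung is 274 mm above the floor and each subsequent rung is 326 mm higher than the one below.

B is a table with a 1091×898 mm rectangular top, 31 mm thick, top surface at z = 691 mm, supported by four round legs of 42 mm diameter, each leg's bounding box inset 16 mm from the nearest pair of top edges, running from the floor.

The table is on the floor beside the ladder on its +y side.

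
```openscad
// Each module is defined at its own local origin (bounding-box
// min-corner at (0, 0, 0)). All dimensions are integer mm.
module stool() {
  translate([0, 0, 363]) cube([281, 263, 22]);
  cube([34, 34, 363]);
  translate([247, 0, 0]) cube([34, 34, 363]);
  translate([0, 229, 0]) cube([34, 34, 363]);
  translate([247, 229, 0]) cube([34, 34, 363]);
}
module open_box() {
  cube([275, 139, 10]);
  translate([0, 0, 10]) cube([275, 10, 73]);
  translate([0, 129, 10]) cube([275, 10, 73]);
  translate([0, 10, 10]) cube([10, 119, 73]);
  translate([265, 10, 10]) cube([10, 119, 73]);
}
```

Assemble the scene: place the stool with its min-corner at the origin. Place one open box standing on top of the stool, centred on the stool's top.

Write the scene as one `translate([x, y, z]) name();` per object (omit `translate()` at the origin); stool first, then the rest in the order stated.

stool();
translate([3, 62, 385]) open_box();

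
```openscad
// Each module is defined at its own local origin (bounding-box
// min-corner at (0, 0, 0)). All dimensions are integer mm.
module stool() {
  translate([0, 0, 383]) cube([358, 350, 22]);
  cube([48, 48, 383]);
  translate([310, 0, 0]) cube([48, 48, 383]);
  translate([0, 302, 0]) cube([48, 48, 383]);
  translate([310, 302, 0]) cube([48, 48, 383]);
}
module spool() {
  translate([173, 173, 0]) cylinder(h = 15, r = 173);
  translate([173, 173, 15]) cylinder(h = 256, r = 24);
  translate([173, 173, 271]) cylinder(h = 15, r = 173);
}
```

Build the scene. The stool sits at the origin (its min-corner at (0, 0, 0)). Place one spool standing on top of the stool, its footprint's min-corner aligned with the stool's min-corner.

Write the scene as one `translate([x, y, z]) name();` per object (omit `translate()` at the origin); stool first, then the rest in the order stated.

stool();
translate([0, 0, 405]) spool();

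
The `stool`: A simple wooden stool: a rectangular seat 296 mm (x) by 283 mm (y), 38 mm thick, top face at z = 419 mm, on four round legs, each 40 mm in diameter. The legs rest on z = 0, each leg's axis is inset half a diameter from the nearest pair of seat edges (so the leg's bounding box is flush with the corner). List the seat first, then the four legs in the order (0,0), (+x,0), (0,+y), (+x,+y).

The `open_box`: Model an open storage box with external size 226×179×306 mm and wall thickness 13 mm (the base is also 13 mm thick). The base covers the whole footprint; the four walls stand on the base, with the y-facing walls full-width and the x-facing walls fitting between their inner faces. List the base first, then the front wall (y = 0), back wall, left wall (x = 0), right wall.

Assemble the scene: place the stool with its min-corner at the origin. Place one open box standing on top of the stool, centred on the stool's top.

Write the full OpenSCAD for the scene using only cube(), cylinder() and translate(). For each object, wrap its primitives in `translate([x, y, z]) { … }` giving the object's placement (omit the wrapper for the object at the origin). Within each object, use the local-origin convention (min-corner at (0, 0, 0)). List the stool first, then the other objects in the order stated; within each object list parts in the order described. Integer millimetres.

translate([0, 0, 381]) cube([296, 283, 38]);
translate([20, 20, 0]) cylinder(h = 381, r = 20);
translate([276, 20, 0]) cylinder(h = 381, r = 20);
translate([20, 263, 0]) cylinder(h = 381, r = 20);
translate([276, 263, 0]) cylinder(h = 381, r = 20);
translate([35, 52, 419]) {
  cube([226, 179, 13]);
  translate([0, 0, 13]) cube([226, 13, 293]);
  translate([0, 166, 13]) cube([226, 13, 293]);
  translate([0, 13, 13]) cube([13, 153, 293]);
  translate([213, 13, 13]) cube([13, 153, 293]);
}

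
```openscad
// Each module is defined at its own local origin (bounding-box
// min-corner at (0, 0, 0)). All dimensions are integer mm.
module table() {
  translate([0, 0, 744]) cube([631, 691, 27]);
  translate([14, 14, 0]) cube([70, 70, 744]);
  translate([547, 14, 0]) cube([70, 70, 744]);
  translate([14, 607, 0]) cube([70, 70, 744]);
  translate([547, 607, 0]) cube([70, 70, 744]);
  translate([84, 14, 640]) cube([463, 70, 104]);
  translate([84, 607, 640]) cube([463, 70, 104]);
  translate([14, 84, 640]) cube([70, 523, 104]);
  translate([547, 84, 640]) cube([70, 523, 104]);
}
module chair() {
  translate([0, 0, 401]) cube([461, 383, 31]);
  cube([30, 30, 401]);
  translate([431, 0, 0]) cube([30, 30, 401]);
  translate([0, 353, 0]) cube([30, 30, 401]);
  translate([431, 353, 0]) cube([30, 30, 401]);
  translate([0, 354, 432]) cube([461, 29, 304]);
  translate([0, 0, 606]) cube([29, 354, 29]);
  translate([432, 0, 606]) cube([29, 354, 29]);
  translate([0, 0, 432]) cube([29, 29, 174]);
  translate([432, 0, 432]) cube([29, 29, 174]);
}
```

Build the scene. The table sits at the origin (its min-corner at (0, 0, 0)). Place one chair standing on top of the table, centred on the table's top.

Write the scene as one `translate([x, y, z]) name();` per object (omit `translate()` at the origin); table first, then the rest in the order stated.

table();
translate([85, 154, 771]) chair();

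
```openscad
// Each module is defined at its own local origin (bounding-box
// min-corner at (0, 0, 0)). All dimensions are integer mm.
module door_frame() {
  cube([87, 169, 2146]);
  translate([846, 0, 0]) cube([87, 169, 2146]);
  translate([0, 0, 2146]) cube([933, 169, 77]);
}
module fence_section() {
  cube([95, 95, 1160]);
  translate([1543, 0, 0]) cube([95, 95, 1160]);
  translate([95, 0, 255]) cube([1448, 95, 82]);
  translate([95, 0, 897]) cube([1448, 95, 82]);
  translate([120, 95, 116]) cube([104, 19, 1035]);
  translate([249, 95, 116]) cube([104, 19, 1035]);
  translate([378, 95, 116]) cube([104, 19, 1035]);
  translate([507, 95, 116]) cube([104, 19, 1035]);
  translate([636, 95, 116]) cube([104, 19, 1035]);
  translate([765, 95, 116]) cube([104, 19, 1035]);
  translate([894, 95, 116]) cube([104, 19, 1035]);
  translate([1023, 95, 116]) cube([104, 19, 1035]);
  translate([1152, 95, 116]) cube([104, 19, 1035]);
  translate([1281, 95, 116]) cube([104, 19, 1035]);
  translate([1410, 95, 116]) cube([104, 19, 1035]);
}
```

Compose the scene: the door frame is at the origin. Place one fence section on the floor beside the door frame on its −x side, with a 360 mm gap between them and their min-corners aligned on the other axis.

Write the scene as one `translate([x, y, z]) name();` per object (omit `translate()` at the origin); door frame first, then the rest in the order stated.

door_frame();
translate([-1998, 0, 0]) fence_section();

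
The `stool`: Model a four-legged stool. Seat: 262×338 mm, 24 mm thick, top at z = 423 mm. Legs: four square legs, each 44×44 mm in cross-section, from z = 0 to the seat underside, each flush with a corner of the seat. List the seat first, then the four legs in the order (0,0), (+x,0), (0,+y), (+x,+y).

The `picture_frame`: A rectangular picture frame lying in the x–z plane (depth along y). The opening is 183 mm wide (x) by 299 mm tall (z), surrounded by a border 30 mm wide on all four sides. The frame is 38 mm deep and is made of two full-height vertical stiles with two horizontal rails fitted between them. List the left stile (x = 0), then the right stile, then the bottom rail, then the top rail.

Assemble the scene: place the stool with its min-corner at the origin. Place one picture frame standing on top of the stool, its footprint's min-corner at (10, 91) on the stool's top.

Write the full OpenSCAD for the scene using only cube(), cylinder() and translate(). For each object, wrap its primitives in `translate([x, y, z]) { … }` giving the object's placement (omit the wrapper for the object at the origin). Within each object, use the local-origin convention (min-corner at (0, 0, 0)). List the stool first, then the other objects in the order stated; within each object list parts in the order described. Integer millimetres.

translate([0, 0, 399]) cube([262, 338, 24]);
cube([44, 44, 399]);
translate([218, 0, 0]) cube([44, 44, 399]);
translate([0, 294, 0]) cube([44, 44, 399]);
translate([218, 294, 0]) cube([44, 44, 399]);
translate([10, 91, 423]) {
  cube([30, 38, 359]);
  translate([213, 0, 0]) cube([30, 38, 359]);
  translate([30, 0, 0]) cube([183, 38, 30]);
  translate([30, 0, 329]) cube([183, 38, 30]);
}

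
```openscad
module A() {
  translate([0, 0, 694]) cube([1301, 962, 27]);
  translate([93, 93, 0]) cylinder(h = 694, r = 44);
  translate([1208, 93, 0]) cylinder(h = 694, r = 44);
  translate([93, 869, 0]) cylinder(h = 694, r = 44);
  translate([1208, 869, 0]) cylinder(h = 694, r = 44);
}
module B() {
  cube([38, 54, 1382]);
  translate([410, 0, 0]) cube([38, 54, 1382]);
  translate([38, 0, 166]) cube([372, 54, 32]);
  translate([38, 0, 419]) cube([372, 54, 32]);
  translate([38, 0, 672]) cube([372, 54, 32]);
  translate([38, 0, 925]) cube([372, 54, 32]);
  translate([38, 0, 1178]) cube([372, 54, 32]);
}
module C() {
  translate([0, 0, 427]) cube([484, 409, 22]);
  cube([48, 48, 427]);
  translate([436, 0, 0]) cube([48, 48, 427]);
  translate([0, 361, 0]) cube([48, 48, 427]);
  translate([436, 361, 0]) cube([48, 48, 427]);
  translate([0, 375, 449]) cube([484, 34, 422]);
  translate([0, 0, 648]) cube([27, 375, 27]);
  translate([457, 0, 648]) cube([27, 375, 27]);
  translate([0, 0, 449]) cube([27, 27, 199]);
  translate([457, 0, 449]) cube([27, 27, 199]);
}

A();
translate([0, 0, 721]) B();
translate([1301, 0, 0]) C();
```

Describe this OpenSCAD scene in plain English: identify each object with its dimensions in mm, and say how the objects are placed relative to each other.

A is a table with a 1301×962 mm rectangular top, 27 mm thick, top surface at z = 721 mm, supported by four round legs of 88 mm diameter, each leg's bounding box inset 49 mm from the nearest pair of top edges, running from the floor.

B is a wooden ladder with two side rails of 38×54 mm section and 1382 mm height, set 448 mm apart overall. Between them run 5 rectangular rungs (54 mm deep, 32 mm thick), front faces flush with the rails' −y face. The bottom of the first rung is 166 mm above the floor and each subsequent rung is 253 mm higher than the one below.

C is a chair. The seat is a 484×409×22 mm slab with its top at z = 449 mm, on four 48×48 mm corner legs (flush with the seat edges, standing on z = 0). A flat backrest 34 mm thick, 422 mm tall, spans the full seat width and rises from the seat top along its +y edge, rear face flush with the rear of the seat. Two armrests of 27×27 mm section run along each side from the seat's front edge to the front of the backrest, top faces 226 mm above the seat top and outer faces flush with the seat's x-edges; a 27×27 mm post under the front of each armrest stands on the seat at the front corner.

The ladder is on top of the table. The chair is against the table's +x side, with their −y faces flush.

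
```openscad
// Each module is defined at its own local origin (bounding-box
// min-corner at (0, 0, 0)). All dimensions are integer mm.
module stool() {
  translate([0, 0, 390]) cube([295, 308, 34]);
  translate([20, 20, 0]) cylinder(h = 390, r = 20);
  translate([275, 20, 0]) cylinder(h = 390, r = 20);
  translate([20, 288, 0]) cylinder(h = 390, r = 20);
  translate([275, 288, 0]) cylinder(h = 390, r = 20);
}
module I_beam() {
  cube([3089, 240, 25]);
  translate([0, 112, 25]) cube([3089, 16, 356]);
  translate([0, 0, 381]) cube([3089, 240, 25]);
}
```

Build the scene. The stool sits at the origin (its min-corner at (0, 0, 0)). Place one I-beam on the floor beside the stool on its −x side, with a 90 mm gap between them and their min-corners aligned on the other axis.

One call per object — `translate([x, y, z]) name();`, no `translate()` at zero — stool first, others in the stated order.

stool();
translate([-3179, 0, 0]) I_beam();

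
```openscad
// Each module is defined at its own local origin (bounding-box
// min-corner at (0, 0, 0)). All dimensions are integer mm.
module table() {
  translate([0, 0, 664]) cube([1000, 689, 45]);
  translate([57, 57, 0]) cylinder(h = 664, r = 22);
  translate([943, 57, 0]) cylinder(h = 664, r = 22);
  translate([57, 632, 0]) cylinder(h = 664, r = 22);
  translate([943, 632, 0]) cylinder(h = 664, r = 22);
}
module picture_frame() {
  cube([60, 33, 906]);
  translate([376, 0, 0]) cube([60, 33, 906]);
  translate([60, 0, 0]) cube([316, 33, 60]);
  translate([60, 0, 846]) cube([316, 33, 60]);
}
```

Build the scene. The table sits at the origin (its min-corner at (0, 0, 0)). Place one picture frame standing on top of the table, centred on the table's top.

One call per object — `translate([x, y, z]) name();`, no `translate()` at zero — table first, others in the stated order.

table();
translate([282, 328, 709]) picture_frame();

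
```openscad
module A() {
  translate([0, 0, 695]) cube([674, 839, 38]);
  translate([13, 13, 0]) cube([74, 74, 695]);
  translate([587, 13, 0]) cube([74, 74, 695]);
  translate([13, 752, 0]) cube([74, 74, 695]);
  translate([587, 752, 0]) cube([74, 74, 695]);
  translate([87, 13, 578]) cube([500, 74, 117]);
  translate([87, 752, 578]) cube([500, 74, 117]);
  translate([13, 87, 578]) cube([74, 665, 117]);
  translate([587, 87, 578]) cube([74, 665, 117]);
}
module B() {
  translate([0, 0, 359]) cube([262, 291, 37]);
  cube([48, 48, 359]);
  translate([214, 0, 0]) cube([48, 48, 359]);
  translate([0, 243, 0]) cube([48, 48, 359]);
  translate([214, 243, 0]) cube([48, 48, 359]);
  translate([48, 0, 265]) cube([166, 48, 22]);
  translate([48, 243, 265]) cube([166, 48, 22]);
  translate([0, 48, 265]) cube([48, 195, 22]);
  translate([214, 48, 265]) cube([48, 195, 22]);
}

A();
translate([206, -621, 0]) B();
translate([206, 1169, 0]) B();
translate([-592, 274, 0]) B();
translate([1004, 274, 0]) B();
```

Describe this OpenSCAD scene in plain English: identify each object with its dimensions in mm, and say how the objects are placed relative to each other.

A is a rectangular dining table. The top is 674×839×38 mm with its upper surface at z = 733 mm. It stands on four 74×74 mm square legs, each inset 13 mm from the nearest pair of top edges, running from the floor to the underside of the top. Four apron rails, 74 mm thick and 117 mm tall, run between adjacent legs with their top edges flush with the underside of the top and their outer faces flush with the legs' outer faces.

B is a four-legged stool. The seat is 262×291 mm, 37 mm thick, top at z = 396 mm. It stands on four square legs, each 48×48 mm in cross-section, from z = 0 to the seat underside, each flush with a corner of the seat. Four stretchers, 48 mm wide and 22 mm tall, connect adjacent legs with their undersides at z = 265 mm, each running between the inner faces of the legs it joins and aligned with the legs' outer faces on the other axis.

Four stools sit around the table at the −y, +y, −x, +x sides.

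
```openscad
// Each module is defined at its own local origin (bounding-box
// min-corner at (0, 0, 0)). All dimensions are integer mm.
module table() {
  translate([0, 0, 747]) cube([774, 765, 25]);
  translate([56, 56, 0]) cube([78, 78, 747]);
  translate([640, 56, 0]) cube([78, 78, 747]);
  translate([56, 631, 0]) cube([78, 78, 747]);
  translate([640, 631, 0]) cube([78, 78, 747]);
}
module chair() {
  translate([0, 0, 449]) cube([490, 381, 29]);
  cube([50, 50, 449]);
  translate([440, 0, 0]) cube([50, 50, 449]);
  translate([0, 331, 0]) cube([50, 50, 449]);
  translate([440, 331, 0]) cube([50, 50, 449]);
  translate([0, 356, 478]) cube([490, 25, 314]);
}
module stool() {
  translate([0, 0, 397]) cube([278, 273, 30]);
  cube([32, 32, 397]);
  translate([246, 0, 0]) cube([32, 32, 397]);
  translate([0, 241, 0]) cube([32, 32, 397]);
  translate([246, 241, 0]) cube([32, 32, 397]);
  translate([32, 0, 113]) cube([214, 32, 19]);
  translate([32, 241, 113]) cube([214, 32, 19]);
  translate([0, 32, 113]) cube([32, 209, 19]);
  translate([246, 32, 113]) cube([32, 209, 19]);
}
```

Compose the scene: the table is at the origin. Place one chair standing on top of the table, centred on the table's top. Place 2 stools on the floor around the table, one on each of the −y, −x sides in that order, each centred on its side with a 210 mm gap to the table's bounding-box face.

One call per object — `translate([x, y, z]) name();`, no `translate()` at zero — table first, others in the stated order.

table();
translate([142, 192, 772]) chair();
translate([248, -483, 0]) stool();
translate([-488, 246, 0]) stool();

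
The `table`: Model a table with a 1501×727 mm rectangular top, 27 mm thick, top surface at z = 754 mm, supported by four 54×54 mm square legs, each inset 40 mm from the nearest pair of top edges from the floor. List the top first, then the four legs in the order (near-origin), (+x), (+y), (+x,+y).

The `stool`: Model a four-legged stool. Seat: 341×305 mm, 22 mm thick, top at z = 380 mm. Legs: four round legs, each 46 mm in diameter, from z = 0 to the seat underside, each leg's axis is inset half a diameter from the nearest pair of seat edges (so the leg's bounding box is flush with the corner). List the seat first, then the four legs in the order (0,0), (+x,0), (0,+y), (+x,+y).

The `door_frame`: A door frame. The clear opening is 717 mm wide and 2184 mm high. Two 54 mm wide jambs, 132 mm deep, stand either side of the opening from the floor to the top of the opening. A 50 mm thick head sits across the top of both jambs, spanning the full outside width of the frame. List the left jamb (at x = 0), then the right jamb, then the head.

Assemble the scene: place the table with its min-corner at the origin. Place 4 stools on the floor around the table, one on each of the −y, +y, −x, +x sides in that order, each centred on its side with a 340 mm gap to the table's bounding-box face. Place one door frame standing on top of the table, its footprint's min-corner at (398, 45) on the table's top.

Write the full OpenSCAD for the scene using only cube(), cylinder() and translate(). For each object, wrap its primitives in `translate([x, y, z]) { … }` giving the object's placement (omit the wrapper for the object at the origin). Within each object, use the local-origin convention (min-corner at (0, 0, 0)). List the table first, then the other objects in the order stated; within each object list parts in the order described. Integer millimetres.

translate([0, 0, 727]) cube([1501, 727, 27]);
translate([40, 40, 0]) cube([54, 54, 727]);
translate([1407, 40, 0]) cube([54, 54, 727]);
translate([40, 633, 0]) cube([54, 54, 727]);
translate([1407, 633, 0]) cube([54, 54, 727]);
translate([580, -645, 0]) {
  translate([0, 0, 358]) cube([341, 305, 22]);
  translate([23, 23, 0]) cylinder(h = 358, r = 23);
  translate([318, 23, 0]) cylinder(h = 358, r = 23);
  translate([23, 282, 0]) cylinder(h = 358, r = 23);
  translate([318, 282, 0]) cylinder(h = 358, r = 23);
}
translate([580, 1067, 0]) {
  translate([0, 0, 358]) cube([341, 305, 22]);
  translate([23, 23, 0]) cylinder(h = 358, r = 23);
  translate([318, 23, 0]) cylinder(h = 358, r = 23);
  translate([23, 282, 0]) cylinder(h = 358, r = 23);
  translate([318, 282, 0]) cylinder(h = 358, r = 23);
}
translate([-681, 211, 0]) {
  translate([0, 0, 358]) cube([341, 305, 22]);
  translate([23, 23, 0]) cylinder(h = 358, r = 23);
  translate([318, 23, 0]) cylinder(h = 358, r = 23);
  translate([23, 282, 0]) cylinder(h = 358, r = 23);
  translate([318, 282, 0]) cylinder(h = 358, r = 23);
}
translate([1841, 211, 0]) {
  translate([0, 0, 358]) cube([341, 305, 22]);
  translate([23, 23, 0]) cylinder(h = 358, r = 23);
  translate([318, 23, 0]) cylinder(h = 358, r = 23);
  translate([23, 282, 0]) cylinder(h = 358, r = 23);
  translate([318, 282, 0]) cylinder(h = 358, r = 23);
}
translate([398, 45, 754]) {
  cube([54, 132, 2184]);
  translate([771, 0, 0]) cube([54, 132, 2184]);
  translate([0, 0, 2184]) cube([825, 132, 50]);
}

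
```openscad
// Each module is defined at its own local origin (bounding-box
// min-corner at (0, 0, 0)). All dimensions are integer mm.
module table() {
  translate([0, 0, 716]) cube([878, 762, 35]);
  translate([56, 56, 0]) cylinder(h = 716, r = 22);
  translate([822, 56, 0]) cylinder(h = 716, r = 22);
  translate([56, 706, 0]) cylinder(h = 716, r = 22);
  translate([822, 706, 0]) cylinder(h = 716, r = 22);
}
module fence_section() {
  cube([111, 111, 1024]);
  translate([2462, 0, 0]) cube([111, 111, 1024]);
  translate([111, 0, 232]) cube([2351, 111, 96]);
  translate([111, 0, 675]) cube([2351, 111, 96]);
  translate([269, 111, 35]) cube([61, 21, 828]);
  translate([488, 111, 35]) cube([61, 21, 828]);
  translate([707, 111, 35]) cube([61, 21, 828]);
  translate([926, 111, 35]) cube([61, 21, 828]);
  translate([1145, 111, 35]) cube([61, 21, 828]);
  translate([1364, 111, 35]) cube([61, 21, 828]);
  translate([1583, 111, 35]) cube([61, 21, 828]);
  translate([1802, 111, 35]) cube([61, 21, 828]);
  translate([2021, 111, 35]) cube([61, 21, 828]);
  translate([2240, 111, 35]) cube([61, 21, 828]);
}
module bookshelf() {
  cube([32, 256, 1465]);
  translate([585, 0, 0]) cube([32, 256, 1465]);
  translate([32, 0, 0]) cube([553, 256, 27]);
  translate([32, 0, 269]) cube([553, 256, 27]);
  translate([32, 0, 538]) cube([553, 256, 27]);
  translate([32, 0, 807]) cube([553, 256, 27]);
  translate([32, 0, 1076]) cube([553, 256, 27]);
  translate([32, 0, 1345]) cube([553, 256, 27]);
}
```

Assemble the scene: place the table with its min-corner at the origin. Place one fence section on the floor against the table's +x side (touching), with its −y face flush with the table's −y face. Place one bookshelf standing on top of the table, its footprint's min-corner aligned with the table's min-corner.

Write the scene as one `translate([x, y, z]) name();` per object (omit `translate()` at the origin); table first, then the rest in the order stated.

table();
translate([878, 0, 0]) fence_section();
translate([0, 0, 751]) bookshelf();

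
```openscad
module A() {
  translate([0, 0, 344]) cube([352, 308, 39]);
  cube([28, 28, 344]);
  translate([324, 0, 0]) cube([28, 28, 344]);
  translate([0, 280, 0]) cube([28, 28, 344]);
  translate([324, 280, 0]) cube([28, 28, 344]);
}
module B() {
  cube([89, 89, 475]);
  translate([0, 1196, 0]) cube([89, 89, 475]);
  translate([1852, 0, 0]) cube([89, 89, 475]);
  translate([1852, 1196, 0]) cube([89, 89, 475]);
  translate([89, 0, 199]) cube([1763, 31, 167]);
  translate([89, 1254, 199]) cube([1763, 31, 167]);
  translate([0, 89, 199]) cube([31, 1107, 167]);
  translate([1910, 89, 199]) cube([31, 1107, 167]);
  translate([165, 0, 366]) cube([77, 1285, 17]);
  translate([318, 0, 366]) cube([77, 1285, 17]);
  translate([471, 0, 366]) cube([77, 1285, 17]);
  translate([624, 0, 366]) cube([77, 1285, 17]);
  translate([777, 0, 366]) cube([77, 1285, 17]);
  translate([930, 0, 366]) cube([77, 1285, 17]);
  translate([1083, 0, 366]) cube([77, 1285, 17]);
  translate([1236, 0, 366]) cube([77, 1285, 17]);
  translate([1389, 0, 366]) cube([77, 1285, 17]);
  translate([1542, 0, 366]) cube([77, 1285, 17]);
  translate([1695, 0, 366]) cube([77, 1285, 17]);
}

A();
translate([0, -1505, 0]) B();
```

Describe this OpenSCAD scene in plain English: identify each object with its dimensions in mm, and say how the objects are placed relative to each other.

A is a four-legged stool. The seat is a 352×308×39 mm slab whose top surface is at z = 383 mm; four square legs, each 28×28 mm in cross-section, run from the floor (z = 0) to the underside of the seat, each flush with a corner of the seat.

B is a bed frame 1941 mm long (x) by 1285 mm wide (y). Four 89×89 mm corner posts, 475 mm tall, at the corners of the footprint. Four rails of 31 mm thickness and 167 mm height run between adjacent posts with their undersides at z = 199 mm, their outer faces flush with the outside of the frame (the two x-running rails run between the posts' inner faces; the two y-running rails run between the posts' inner faces). 11 slats, each 77 mm wide (x) and 17 mm thick, lie across the top of the two x-running rails, running the full 1285 mm width of the frame in y; the slats are evenly spaced along x between the inner faces of the end posts with equal gaps (rounded down to the nearest mm) at the −x end and between each pair — any rounding remainder accumulates at the +x end.

The bed frame is on the floor beside the stool on its −y side.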